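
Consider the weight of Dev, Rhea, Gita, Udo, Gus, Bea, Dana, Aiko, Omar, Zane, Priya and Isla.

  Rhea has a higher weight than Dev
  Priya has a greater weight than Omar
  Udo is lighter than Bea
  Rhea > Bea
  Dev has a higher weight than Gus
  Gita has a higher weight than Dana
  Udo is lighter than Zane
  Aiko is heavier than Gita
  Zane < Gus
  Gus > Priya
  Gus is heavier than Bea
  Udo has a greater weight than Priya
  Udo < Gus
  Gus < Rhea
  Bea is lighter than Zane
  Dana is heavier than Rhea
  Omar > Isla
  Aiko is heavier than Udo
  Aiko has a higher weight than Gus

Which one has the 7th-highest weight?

Zane

Piecing the relations together gives one ordering: Isla < Omar < Priya < Udo < Bea < Zane < Gus < Dev < Rhea < Dana < Gita < Aiko.
Counting 7 from the largest end gives Zane.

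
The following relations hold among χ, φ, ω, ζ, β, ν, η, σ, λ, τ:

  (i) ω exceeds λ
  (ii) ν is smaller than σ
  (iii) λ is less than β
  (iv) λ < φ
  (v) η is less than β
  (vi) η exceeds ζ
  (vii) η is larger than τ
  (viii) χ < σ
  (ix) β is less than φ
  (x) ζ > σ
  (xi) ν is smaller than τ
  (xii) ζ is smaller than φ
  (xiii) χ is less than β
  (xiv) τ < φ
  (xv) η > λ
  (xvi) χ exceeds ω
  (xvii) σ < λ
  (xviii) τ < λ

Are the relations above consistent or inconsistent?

We have σ < λ stated directly, yet also λ < ω < χ < σ by chaining the others — so λ < σ. Contradiction.

inconsistent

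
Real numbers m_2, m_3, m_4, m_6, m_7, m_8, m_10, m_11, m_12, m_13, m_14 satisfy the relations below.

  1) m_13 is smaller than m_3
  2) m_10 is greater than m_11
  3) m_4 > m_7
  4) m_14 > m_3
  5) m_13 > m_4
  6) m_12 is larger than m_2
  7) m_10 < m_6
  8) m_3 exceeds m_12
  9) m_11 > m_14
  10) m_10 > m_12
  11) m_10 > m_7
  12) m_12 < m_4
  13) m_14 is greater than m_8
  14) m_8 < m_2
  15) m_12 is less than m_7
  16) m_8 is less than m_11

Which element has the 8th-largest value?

The consecutive relations fix a unique order: m_8 < m_2 < m_12 < m_7 < m_4 < m_13 < m_3 < m_14 < m_11 < m_10 < m_6.
The 8th largest is m_7.

m_7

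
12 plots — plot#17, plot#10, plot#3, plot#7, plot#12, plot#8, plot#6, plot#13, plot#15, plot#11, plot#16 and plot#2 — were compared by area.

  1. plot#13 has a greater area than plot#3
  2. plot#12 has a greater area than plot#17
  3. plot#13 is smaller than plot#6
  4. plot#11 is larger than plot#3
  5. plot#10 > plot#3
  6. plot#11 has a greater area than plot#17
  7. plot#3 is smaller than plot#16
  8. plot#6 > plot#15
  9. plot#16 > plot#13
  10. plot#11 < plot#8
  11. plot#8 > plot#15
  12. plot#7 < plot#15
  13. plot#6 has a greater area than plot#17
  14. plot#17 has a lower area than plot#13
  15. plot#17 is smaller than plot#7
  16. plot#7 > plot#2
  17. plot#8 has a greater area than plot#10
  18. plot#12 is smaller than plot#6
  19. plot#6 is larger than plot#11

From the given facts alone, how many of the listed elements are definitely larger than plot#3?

6

From plot#3 the given relations immediately reach plot#13, plot#11, plot#16, plot#10.
From those, plot#6, plot#8 — 6 in total.
No other element is forced above plot#3 by the given relations, so the count is 6.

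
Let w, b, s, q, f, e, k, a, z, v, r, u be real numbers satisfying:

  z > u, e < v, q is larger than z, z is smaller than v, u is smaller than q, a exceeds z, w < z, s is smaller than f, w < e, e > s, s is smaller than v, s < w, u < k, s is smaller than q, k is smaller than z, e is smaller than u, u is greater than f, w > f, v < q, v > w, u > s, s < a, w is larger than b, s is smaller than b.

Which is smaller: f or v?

f

f < w and w < e give f < e.
With e < u: f < w < e < u.
Then u < k extends the chain to k.
Then k < z extends the chain to z.
With z < v: f < w < e < u < k < z < v.
So f < v; f is the smaller of the two.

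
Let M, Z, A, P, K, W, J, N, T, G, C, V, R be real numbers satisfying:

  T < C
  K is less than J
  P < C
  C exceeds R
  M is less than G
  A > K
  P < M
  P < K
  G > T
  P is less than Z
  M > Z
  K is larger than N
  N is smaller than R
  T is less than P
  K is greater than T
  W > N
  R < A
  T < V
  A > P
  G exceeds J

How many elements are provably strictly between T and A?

2

Chaining upward from T reaches: P, K, V, C, Z, M, J, G.
Chaining downward from A reaches: N, P, K, R.
Strictly between T and A are those in both lists: P, K — 2 elements.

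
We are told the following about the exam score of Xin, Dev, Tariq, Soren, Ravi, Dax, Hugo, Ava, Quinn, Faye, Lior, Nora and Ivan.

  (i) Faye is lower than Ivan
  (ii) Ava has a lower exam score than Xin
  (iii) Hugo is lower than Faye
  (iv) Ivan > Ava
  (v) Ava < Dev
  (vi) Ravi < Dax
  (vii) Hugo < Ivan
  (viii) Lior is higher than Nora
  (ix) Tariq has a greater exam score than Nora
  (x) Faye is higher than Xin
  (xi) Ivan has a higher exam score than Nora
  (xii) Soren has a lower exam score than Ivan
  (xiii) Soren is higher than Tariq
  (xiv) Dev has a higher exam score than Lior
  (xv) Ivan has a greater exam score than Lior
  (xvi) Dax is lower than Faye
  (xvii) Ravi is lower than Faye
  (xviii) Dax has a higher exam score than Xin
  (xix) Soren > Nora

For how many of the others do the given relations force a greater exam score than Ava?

Directly above Ava: Xin, Ivan, Dev.
One step further: Dax, Faye (5 so far).
Nothing else is reachable above Ava; 5 in all.

5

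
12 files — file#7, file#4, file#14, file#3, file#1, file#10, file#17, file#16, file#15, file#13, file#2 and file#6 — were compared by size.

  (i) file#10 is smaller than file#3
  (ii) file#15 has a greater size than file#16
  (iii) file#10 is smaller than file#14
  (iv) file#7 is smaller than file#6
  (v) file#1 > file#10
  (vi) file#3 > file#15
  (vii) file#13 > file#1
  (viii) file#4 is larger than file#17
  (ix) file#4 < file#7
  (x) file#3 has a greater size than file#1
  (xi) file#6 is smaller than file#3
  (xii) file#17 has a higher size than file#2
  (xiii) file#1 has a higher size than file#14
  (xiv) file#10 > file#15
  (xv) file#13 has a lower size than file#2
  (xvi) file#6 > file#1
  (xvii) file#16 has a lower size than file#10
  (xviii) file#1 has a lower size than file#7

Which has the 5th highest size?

file#17

The consecutive relations fix a unique order: file#16 < file#15 < file#10 < file#14 < file#1 < file#13 < file#2 < file#17 < file#4 < file#7 < file#6 < file#3.
Counting 5 from the largest end gives file#17.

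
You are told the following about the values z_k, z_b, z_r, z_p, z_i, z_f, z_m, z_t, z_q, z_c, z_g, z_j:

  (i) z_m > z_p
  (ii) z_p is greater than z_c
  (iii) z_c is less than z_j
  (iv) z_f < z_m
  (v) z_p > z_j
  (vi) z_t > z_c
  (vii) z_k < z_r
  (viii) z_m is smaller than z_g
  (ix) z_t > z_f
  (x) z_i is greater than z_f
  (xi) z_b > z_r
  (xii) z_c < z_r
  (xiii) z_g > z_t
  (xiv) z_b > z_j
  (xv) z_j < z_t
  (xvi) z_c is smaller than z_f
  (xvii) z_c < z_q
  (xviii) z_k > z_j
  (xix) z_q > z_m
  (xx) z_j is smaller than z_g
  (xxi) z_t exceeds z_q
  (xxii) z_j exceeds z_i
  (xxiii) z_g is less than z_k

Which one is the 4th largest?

Chaining the given pairs: z_c < z_f < z_i < z_j < z_p < z_m < z_q < z_t < z_g < z_k < z_r < z_b.
Counting 4 from the largest end gives z_g.

z_g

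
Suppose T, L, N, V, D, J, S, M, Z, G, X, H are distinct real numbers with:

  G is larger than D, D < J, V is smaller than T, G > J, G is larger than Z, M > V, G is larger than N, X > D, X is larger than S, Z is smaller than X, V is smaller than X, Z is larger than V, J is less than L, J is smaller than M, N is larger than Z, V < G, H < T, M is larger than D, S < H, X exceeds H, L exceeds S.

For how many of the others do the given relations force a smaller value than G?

The elements the relations force below G are V, D, J, Z, N — no chain reaches any other.
That is 5.

5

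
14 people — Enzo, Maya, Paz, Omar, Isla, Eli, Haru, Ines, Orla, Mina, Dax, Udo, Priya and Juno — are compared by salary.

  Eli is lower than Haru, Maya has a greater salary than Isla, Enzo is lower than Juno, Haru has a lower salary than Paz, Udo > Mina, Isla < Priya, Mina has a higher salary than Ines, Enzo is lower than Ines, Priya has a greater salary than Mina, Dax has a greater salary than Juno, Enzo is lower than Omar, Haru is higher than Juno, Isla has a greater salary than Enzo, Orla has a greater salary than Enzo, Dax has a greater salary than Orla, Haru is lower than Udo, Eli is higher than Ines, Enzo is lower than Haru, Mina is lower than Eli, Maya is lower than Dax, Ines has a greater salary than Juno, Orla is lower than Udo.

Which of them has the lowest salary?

Juno is not least since Enzo < Juno; Isla is not least since Enzo < Isla; Ines is not least since Juno < Ines; Mina is not least since Ines < Mina; Orla is not least since Enzo < Orla; Maya is not least since Isla < Maya; Eli is not least since Ines < Eli; Haru is not least since Enzo < Haru; Udo is not least since Mina < Udo; Omar is not least since Enzo < Omar; Paz is not least since Haru < Paz; Priya is not least since Mina < Priya; Dax is not least since Orla < Dax.
Only Enzo has nothing below it, so Enzo is the lowest salary.

Enzo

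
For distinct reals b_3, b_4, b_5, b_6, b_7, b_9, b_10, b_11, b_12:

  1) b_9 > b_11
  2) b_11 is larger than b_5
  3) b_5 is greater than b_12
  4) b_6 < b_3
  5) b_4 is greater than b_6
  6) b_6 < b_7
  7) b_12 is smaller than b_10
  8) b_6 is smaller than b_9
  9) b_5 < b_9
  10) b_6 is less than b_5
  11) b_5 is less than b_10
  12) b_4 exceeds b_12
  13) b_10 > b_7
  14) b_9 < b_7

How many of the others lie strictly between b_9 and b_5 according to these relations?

1

Chaining upward from b_5 reaches: b_11, b_7, b_10.
Chaining downward from b_9 reaches: b_6, b_12, b_11.
Strictly between b_5 and b_9 are those in both lists: b_11 — 1 element.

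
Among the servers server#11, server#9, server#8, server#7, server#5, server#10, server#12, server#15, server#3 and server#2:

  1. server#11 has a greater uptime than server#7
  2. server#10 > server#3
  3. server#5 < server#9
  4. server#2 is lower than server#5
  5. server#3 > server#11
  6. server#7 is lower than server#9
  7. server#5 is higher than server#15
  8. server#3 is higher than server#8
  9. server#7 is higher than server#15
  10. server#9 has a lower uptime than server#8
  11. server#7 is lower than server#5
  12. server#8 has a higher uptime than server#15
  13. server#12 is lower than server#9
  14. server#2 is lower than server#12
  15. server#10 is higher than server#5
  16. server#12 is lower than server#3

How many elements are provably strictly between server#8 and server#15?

The relations place server#15 below server#8. An element lies strictly between them when it is forced above server#15 and also forced below server#8.
Above server#15: {server#7, server#5, server#9, server#11, server#3, server#10}. Below server#8: {server#2, server#12, server#7, server#5, server#9}.
Intersection: {server#7, server#5, server#9} — 3.

3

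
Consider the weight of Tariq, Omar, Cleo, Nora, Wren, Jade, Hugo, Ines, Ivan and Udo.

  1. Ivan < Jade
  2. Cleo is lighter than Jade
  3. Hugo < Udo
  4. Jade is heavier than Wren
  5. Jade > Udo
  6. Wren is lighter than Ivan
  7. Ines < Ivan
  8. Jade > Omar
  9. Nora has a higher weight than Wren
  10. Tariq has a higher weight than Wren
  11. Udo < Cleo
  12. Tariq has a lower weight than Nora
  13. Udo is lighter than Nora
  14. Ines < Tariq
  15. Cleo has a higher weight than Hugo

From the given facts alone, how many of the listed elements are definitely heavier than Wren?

4

From Wren the given relations immediately reach Tariq, Ivan, Nora, Jade.
Nothing else is reachable above Wren; 4 in all.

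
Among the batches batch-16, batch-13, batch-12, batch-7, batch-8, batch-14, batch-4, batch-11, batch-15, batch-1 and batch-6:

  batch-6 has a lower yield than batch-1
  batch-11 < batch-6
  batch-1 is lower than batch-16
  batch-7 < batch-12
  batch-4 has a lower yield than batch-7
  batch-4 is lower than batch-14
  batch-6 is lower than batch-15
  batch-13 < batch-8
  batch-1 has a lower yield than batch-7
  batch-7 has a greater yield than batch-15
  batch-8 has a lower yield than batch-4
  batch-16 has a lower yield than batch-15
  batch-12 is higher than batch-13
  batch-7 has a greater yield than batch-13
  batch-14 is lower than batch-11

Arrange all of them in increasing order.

batch-13 < batch-8 < batch-4 < batch-14 < batch-11 < batch-6 < batch-1 < batch-16 < batch-15 < batch-7 < batch-12

Nothing is placed below batch-13, so it is least; from there batch-13 < batch-8; batch-8 < batch-4; batch-4 < batch-14; batch-14 < batch-11; batch-11 < batch-6; batch-6 < batch-1; batch-1 < batch-16; batch-16 < batch-15; batch-15 < batch-7; batch-7 < batch-12, each given directly.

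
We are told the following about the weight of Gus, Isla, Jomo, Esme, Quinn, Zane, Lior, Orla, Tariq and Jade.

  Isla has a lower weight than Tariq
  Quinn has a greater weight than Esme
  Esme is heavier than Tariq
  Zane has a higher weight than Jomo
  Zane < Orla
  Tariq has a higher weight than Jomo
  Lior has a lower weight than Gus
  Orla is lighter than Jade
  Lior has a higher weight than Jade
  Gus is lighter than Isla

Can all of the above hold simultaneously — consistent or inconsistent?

consistent

The single ordering Jomo < Zane < Orla < Jade < Lior < Gus < Isla < Tariq < Esme < Quinn satisfies every listed relation, so no contradiction arises.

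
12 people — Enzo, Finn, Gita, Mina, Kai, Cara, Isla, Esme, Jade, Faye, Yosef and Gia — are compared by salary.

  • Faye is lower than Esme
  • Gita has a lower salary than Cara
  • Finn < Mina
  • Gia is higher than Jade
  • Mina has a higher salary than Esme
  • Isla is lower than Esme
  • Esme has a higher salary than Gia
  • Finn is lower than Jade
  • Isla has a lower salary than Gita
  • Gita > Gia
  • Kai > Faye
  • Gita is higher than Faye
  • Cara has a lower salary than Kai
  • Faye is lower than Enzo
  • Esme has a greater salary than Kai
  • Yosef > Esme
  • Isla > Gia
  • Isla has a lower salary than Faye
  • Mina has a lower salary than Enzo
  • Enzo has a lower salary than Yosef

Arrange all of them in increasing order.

Finn < Jade < Gia < Isla < Faye < Gita < Cara < Kai < Esme < Mina < Enzo < Yosef

Each adjacent pair is fixed by a given relation: Finn < Jade; Jade < Gia; Gia < Isla; Isla < Faye; Faye < Gita; Gita < Cara; Cara < Kai; Kai < Esme; Esme < Mina; Mina < Enzo; Enzo < Yosef. Chaining them end to end gives the full order.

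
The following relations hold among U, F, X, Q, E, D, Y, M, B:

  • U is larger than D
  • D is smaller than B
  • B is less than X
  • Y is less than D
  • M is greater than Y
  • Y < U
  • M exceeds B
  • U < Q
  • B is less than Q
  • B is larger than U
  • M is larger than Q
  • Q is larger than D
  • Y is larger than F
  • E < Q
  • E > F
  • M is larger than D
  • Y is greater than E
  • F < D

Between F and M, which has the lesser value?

Chaining the given relations: F < E < Y < D < U < B < Q < M.
So F < M; F is the smaller of the two.

F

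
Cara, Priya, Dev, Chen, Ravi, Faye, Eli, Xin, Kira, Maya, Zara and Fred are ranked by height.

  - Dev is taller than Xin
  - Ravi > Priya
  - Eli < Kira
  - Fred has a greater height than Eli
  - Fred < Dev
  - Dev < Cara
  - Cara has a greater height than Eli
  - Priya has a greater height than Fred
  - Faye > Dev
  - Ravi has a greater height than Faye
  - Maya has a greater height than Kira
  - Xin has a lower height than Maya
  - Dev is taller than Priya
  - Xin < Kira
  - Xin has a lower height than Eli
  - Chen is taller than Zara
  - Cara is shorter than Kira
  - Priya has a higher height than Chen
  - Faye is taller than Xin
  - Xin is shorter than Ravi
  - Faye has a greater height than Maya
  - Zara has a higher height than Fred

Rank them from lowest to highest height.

Xin < Eli < Fred < Zara < Chen < Priya < Dev < Cara < Kira < Maya < Faye < Ravi

The consecutive links are each given: Xin < Eli; Eli < Fred; Fred < Zara; Zara < Chen; Chen < Priya; Priya < Dev; Dev < Cara; Cara < Kira; Kira < Maya; Maya < Faye; Faye < Ravi.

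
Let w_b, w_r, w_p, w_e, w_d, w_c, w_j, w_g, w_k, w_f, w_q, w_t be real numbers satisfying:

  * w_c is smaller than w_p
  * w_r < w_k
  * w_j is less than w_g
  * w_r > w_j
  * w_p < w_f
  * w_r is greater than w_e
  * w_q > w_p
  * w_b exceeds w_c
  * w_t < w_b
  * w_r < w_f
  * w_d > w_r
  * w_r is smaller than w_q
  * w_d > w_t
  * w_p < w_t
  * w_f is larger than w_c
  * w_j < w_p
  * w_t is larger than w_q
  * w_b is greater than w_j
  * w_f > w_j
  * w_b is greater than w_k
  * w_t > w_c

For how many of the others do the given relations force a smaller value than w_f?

5

The elements the relations force below w_f are w_j, w_c, w_e, w_p, w_r — no chain reaches any other.
That is 5.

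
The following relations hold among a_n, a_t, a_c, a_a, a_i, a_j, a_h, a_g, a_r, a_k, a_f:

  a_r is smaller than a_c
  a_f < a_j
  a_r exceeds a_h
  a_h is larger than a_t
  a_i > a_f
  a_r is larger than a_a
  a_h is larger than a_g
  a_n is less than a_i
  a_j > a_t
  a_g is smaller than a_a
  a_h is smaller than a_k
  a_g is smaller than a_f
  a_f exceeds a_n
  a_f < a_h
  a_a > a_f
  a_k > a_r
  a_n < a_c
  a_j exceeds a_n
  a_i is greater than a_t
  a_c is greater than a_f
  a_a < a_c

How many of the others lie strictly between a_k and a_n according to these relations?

4

The relations place a_n below a_k. An element lies strictly between them when it is forced above a_n and also forced below a_k.
Above a_n: {a_f, a_h, a_a, a_i, a_r, a_c, a_j}. Below a_k: {a_g, a_f, a_t, a_h, a_a, a_r}.
Intersection: {a_f, a_h, a_a, a_r} — 4.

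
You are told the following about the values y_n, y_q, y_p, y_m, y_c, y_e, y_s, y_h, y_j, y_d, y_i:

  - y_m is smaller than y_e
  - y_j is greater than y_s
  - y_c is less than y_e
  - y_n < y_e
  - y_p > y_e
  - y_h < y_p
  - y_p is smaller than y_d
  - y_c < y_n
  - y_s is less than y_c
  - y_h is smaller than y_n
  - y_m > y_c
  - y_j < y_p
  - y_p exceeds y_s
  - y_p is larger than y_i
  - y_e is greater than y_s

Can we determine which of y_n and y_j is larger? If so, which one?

undetermined

Following every chain through y_j: above y_j we get y_p, y_d; below y_j we get y_s.
y_n is not reached, and no chain runs the other way from y_n to y_j.
So the given relations leave the order of y_j and y_n undetermined.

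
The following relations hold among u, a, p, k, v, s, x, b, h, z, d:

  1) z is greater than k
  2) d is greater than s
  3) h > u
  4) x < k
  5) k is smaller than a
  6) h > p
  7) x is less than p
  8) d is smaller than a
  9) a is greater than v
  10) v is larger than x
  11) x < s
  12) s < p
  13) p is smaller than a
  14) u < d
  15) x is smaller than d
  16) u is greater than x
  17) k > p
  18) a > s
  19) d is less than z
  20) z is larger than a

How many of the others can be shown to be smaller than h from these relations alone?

4

Directly below h: p, u.
One step further: x, s (4 so far).
Nothing else is reachable below h; 4 in all.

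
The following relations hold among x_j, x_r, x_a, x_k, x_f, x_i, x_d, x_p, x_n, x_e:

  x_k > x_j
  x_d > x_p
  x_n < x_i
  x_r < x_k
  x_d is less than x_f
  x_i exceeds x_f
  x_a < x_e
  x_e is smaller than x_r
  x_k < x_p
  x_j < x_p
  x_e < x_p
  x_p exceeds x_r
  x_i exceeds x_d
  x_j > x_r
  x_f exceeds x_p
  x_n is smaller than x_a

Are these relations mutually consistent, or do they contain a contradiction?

The single ordering x_n < x_a < x_e < x_r < x_j < x_k < x_p < x_d < x_f < x_i satisfies every listed relation, so no contradiction arises.

consistent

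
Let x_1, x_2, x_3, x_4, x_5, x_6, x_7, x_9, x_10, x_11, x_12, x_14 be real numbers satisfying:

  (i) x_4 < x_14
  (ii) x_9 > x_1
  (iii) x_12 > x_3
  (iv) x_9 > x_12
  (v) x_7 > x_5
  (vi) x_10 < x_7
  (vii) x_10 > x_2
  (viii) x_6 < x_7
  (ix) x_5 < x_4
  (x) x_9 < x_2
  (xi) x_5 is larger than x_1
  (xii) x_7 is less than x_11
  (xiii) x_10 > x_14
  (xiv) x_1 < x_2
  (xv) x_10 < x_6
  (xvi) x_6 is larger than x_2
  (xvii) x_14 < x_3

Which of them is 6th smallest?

Piecing the relations together gives one ordering: x_1 < x_5 < x_4 < x_14 < x_3 < x_12 < x_9 < x_2 < x_10 < x_6 < x_7 < x_11.
The 6th smallest is x_12.

x_12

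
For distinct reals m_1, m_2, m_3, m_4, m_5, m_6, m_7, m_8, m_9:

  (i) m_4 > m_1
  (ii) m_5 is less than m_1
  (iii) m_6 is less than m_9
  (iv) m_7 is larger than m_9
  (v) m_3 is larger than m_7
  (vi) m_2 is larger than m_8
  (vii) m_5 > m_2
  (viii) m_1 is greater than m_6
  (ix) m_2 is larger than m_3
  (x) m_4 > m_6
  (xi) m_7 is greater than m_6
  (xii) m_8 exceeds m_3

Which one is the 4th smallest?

m_3

Piecing the relations together gives one ordering: m_6 < m_9 < m_7 < m_3 < m_8 < m_2 < m_5 < m_1 < m_4.
The 4th smallest is m_3.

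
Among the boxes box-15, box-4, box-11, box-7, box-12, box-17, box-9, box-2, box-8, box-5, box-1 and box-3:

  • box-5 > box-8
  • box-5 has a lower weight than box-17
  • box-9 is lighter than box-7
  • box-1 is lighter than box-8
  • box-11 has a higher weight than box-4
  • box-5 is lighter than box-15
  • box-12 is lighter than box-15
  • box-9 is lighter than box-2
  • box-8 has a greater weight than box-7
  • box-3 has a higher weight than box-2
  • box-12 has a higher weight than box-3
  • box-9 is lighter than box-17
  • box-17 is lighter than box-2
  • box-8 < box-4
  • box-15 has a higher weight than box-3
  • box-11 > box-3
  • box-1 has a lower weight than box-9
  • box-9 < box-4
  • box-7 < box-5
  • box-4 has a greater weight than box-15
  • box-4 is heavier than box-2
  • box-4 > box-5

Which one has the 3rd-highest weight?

box-15

Chaining the given pairs: box-1 < box-9 < box-7 < box-8 < box-5 < box-17 < box-2 < box-3 < box-12 < box-15 < box-4 < box-11.
Counting 3 from the largest end gives box-15.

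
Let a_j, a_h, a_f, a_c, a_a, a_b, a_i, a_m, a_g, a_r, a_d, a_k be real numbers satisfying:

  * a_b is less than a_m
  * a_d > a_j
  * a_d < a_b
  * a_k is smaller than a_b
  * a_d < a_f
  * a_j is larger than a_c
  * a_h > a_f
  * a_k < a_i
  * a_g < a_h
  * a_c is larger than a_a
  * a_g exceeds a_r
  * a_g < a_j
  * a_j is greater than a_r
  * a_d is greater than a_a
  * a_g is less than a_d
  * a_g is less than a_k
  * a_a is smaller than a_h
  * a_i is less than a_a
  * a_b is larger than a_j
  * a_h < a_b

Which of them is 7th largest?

Piecing the relations together gives one ordering: a_r < a_g < a_k < a_i < a_a < a_c < a_j < a_d < a_f < a_h < a_b < a_m.
Counting 7 from the largest end gives a_c.

a_c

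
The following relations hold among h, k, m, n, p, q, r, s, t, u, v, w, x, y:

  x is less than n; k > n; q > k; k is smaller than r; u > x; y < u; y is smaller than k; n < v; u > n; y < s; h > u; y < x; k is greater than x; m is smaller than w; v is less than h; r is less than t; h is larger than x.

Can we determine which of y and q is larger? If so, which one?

q

y < x and x < n give y < n.
With n < k: y < x < n < k.
Then k < q extends the chain to q.
So q is larger.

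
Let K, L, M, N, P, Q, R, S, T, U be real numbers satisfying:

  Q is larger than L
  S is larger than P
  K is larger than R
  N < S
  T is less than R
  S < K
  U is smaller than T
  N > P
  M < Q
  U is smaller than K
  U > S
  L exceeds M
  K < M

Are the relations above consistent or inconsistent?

consistent

Every relation is compatible with P < N < S < U < T < R < K < M < L < Q; the set is consistent.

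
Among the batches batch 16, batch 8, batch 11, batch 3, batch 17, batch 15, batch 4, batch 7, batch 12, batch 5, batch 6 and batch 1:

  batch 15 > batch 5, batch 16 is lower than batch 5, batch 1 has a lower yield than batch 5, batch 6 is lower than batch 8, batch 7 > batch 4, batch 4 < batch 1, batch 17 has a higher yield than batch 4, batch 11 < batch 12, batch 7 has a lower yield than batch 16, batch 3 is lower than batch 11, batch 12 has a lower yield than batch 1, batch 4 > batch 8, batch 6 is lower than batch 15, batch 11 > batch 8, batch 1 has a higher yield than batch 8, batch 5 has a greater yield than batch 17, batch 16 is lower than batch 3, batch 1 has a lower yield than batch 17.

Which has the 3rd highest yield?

Piecing the relations together gives one ordering: batch 6 < batch 8 < batch 4 < batch 7 < batch 16 < batch 3 < batch 11 < batch 12 < batch 1 < batch 17 < batch 5 < batch 15.
Counting 3 from the largest end gives batch 17.

batch 17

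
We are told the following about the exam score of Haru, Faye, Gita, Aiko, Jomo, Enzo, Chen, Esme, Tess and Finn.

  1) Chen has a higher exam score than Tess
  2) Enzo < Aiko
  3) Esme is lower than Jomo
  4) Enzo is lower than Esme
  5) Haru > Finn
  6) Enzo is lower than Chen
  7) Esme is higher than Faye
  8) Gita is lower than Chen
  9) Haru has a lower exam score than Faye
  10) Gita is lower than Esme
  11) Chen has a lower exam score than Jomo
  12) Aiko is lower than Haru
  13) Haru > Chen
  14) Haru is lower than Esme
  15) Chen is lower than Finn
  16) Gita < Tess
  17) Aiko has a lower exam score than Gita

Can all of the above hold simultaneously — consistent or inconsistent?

The single ordering Enzo < Aiko < Gita < Tess < Chen < Finn < Haru < Faye < Esme < Jomo satisfies every listed relation, so no contradiction arises.

consistent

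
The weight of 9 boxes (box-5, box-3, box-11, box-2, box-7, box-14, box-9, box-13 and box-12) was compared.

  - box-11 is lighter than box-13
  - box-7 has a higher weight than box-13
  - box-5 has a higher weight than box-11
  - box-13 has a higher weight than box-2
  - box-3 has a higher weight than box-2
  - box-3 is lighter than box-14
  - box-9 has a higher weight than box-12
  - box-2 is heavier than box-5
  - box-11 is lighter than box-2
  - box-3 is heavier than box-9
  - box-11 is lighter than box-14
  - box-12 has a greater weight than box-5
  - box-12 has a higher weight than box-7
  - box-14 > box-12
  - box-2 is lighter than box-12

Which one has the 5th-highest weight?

The consecutive relations fix a unique order: box-11 < box-5 < box-2 < box-13 < box-7 < box-12 < box-9 < box-3 < box-14.
The 5th largest is box-7.

box-7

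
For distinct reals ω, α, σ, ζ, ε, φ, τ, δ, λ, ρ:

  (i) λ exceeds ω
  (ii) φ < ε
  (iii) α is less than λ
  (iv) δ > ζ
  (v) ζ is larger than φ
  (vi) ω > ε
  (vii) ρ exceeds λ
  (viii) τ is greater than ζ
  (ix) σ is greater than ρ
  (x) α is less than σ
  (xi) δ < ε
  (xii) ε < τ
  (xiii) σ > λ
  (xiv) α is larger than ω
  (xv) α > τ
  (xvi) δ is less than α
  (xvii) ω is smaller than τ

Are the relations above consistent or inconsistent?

The single ordering φ < ζ < δ < ε < ω < τ < α < λ < ρ < σ satisfies every listed relation, so no contradiction arises.

consistent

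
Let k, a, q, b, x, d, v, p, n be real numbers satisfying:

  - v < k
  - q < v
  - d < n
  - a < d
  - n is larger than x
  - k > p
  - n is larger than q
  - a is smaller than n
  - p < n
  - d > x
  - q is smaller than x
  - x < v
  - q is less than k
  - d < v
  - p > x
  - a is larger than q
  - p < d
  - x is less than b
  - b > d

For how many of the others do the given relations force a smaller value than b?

5

Directly below b: x, d.
One step further: q, a, p (5 so far).
Nothing else is reachable below b; 5 in all.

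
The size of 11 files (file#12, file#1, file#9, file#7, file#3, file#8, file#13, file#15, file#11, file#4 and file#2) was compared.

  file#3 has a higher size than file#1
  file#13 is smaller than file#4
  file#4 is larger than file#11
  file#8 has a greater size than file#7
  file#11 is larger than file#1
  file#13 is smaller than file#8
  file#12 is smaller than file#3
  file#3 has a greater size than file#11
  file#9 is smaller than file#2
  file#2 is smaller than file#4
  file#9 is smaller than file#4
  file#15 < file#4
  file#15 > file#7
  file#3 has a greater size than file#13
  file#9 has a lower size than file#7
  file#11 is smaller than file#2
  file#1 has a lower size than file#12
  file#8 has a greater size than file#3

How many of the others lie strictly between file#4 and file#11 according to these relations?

1

Chaining upward from file#11 reaches: file#2, file#3, file#8.
Chaining downward from file#4 reaches: file#1, file#9, file#7, file#2, file#13, file#15.
Strictly between file#11 and file#4 are those in both lists: file#2 — 1 element.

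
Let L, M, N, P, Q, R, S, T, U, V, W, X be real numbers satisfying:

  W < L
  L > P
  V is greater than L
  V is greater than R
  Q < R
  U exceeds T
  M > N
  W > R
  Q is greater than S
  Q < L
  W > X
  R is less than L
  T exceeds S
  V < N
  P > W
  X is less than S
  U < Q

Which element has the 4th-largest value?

L

Piecing the relations together gives one ordering: X < S < T < U < Q < R < W < P < L < V < N < M.
Counting 4 from the largest end gives L.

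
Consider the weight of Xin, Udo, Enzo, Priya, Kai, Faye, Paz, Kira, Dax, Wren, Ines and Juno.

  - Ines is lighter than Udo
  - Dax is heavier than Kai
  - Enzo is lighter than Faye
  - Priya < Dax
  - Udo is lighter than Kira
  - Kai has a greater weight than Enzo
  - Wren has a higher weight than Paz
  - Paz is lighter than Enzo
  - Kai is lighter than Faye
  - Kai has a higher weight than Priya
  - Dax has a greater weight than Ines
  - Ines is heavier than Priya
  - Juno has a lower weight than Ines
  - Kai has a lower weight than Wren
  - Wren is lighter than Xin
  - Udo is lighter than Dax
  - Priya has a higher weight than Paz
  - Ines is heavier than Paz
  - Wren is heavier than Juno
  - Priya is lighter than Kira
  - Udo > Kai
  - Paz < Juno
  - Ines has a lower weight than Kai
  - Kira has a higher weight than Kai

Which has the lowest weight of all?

Chaining upward from Paz: directly above it, Priya, Enzo, Juno, Ines, Wren; then Kai, Faye, Udo, Dax, Kira, Xin.
That covers every other element, and nothing is given below Paz, so Paz is the lowest weight.

Paz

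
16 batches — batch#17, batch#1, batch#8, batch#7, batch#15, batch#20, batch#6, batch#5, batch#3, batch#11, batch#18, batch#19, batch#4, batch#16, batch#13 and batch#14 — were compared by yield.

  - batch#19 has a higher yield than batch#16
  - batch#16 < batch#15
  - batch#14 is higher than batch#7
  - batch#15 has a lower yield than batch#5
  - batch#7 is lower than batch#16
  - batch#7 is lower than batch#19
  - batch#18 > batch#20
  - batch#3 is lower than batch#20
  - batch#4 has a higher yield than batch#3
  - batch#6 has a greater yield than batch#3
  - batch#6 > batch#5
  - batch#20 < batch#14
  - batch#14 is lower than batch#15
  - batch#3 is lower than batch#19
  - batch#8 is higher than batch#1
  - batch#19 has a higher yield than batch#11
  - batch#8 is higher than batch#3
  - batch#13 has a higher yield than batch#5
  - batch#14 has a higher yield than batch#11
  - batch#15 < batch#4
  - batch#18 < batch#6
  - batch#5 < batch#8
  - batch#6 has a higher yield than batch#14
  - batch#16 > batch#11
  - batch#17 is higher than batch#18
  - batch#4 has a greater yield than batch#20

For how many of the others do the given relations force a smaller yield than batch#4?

7

From batch#4 the given relations immediately reach batch#3, batch#20, batch#15.
From those, batch#16, batch#14 — 5 in total.
From those, batch#11, batch#7 — 7 in total.
No other element is forced below batch#4 by the given relations, so the count is 7.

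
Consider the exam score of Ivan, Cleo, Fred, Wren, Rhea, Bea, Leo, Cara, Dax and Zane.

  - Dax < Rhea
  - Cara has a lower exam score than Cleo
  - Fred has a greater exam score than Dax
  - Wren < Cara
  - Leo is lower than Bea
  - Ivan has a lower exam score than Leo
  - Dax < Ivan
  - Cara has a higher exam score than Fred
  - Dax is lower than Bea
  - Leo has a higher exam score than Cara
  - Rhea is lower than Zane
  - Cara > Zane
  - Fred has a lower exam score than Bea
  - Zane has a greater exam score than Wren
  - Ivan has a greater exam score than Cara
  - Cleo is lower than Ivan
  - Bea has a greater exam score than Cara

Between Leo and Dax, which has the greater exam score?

Leo

Link the given pairs in sequence: Dax < Rhea; Rhea < Zane; Zane < Cara; Cara < Cleo; Cleo < Ivan; Ivan < Leo.
Together: Dax < Rhea < Zane < Cara < Cleo < Ivan < Leo.
So Dax < Leo; Leo is the higher of the two.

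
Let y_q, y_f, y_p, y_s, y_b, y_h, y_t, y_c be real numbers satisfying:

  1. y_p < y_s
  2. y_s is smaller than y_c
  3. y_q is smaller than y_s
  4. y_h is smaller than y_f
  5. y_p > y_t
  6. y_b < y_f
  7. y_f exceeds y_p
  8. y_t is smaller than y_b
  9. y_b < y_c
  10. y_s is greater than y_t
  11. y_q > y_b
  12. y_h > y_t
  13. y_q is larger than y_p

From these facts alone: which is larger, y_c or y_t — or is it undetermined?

Link the given pairs in sequence: y_t < y_p; y_p < y_q; y_q < y_s; y_s < y_c.
Together: y_t < y_p < y_q < y_s < y_c.
So y_c is larger.

y_c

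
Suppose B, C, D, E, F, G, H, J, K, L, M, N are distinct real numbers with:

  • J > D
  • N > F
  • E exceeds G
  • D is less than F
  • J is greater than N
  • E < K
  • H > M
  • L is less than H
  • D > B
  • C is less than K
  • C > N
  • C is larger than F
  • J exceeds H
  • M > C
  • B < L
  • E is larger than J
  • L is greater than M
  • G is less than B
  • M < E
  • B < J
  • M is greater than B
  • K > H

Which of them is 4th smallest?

F

The consecutive relations fix a unique order: G < B < D < F < N < C < M < L < H < J < E < K.
Counting 4 from the smallest end gives F.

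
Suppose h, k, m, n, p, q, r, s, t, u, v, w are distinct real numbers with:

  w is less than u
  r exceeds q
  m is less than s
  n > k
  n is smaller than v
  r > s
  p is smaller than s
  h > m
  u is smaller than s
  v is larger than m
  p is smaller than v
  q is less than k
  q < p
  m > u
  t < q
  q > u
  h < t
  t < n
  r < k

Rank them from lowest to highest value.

w < u < m < h < t < q < p < s < r < k < n < v

Each adjacent pair is fixed by a given relation: w < u; u < m; m < h; h < t; t < q; q < p; p < s; s < r; r < k; k < n; n < v. Chaining them end to end gives the full order.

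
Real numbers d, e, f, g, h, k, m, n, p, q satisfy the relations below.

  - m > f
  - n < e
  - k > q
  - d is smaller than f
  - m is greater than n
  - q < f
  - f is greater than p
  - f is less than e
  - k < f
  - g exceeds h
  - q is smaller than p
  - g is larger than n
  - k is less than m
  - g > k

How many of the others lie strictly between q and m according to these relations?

The relations place q below m. An element lies strictly between them when it is forced above q and also forced below m.
Above q: {p, k, f, g, e}. Below m: {p, n, d, k, f}.
Intersection: {p, k, f} — 3.

3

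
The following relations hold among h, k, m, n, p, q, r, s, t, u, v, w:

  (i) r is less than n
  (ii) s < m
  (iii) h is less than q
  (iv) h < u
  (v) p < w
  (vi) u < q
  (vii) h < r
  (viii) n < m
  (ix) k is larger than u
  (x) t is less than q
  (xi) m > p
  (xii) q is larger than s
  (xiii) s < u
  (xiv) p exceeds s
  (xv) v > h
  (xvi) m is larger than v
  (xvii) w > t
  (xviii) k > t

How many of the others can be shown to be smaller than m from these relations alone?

6

The elements the relations force below m are h, s, p, r, n, v — no chain reaches any other.
That is 6.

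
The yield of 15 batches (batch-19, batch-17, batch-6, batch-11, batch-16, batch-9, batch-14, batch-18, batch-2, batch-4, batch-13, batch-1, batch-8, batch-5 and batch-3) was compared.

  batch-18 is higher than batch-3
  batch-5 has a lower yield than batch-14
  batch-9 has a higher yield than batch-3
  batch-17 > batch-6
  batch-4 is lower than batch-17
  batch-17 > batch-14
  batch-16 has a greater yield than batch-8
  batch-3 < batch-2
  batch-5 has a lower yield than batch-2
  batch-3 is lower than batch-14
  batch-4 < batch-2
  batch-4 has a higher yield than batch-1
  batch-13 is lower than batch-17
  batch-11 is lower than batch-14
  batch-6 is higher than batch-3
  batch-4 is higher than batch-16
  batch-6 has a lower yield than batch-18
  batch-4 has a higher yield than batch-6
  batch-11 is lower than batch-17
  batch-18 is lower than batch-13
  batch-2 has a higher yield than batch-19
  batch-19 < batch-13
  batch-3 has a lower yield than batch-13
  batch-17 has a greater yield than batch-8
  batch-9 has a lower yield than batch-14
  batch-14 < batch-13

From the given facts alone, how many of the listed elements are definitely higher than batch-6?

Directly above batch-6: batch-18, batch-4, batch-17.
One step further: batch-13, batch-2 (5 so far).
No other element is forced above batch-6 by the given relations, so the count is 5.

5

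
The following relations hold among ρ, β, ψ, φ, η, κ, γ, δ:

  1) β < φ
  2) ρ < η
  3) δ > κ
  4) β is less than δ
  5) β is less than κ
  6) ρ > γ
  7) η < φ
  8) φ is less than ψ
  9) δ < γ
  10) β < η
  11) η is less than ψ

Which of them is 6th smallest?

η

Piecing the relations together gives one ordering: β < κ < δ < γ < ρ < η < φ < ψ.
The 6th smallest is η.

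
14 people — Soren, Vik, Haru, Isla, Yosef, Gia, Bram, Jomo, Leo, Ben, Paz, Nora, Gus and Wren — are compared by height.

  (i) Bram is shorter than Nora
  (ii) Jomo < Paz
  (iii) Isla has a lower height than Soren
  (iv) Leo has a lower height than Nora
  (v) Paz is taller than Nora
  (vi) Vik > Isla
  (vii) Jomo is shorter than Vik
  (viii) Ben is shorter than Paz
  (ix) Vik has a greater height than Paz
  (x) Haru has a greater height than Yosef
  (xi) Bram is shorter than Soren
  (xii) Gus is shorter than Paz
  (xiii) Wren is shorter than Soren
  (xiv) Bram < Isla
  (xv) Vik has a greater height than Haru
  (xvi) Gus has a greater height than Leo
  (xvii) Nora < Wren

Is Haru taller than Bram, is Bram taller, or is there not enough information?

undetermined

Following every chain through Bram: above Bram we get Nora, Isla, Wren, Paz, Soren, Vik.
Haru is not reached, and no chain runs the other way from Haru to Bram.
So the given relations leave the order of Bram and Haru undetermined.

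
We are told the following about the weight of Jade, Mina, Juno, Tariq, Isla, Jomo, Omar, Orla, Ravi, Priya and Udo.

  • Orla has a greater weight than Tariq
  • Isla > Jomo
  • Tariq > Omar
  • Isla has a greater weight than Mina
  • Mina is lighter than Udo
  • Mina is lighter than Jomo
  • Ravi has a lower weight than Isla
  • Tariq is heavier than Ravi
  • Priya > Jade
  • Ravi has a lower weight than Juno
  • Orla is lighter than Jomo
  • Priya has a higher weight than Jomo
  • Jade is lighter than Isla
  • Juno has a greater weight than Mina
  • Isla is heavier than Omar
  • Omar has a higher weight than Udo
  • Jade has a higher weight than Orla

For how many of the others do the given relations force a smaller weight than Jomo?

From Jomo the given relations immediately reach Mina, Orla.
From those, Tariq — 3 in total.
From those, Omar, Ravi — 5 in total.
From those, Udo — 6 in total.
No other element is forced below Jomo by the given relations, so the count is 6.

6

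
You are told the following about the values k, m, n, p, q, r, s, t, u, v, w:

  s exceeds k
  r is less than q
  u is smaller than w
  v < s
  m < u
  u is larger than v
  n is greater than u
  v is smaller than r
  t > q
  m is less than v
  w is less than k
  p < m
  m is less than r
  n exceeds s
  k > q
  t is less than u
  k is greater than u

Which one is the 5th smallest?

q

The consecutive relations fix a unique order: p < m < v < r < q < t < u < w < k < s < n.
The 5th smallest is q.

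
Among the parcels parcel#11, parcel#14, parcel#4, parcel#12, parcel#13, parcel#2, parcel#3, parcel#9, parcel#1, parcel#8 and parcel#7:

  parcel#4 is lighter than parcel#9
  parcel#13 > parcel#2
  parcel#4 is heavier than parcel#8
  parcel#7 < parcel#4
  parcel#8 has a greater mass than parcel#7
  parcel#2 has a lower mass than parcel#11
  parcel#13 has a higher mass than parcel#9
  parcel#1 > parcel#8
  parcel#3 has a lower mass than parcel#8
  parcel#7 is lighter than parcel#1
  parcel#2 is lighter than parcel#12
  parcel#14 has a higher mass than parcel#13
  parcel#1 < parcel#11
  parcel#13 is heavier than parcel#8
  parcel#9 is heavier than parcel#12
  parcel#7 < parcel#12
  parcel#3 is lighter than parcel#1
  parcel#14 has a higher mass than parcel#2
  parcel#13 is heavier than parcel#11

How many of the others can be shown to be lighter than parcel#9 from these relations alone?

6

The elements the relations force below parcel#9 are parcel#7, parcel#3, parcel#2, parcel#8, parcel#4, parcel#12 — no chain reaches any other.
That is 6.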